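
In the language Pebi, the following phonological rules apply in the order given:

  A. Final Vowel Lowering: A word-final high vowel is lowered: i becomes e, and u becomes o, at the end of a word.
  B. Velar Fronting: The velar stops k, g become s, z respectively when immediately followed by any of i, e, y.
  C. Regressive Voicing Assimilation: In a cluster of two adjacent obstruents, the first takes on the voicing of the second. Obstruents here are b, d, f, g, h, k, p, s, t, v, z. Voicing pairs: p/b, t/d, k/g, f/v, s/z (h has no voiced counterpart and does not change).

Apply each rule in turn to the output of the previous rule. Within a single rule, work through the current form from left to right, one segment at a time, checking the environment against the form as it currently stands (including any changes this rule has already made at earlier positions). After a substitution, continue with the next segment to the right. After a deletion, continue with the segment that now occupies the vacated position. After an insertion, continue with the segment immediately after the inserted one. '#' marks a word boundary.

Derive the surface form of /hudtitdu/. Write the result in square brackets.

A Final Vowel Lowering: [hudtitdu] → [hudtitdo]
B Velar Fronting: no change — [hudtitdo]
C Regressive Voicing Assimilation: [hudtitdo] → [huttiddo]

[huttiddo]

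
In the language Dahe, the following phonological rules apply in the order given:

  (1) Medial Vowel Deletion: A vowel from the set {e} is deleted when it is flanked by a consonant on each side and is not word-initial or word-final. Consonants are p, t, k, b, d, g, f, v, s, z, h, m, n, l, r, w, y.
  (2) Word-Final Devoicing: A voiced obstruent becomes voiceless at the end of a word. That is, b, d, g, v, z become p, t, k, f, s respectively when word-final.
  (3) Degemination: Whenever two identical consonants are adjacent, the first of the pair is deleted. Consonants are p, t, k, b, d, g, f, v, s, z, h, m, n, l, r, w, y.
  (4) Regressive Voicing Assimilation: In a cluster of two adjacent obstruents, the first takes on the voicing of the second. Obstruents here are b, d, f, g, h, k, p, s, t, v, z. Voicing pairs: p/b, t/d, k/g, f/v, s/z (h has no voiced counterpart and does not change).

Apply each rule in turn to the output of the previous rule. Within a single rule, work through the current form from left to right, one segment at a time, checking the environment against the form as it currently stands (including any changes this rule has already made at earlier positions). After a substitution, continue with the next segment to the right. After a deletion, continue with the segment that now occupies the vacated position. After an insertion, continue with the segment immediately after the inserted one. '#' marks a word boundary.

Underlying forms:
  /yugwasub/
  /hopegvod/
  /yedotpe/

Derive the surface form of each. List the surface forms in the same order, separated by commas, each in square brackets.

[yugwasup], [hobgvot], [ydotpe]

/yugwasub/:
  (1) Medial Vowel Deletion: no change — [yugwasub]
  (2) Word-Final Devoicing: [yugwasub] → [yugwasup]
  (3) Degemination: no change — [yugwasup]
  (4) Regressive Voicing Assimilation: no change — [yugwasup]
/hopegvod/:
  (1) Medial Vowel Deletion: [hopegvod] → [hopgvod]
  (2) Word-Final Devoicing: [hopgvod] → [hopgvot]
  (3) Degemination: no change — [hopgvot]
  (4) Regressive Voicing Assimilation: [hopgvot] → [hobgvot]
/yedotpe/:
  (1) Medial Vowel Deletion: [yedotpe] → [ydotpe]
  (2) Word-Final Devoicing: no change — [ydotpe]
  (3) Degemination: no change — [ydotpe]
  (4) Regressive Voicing Assimilation: no change — [ydotpe]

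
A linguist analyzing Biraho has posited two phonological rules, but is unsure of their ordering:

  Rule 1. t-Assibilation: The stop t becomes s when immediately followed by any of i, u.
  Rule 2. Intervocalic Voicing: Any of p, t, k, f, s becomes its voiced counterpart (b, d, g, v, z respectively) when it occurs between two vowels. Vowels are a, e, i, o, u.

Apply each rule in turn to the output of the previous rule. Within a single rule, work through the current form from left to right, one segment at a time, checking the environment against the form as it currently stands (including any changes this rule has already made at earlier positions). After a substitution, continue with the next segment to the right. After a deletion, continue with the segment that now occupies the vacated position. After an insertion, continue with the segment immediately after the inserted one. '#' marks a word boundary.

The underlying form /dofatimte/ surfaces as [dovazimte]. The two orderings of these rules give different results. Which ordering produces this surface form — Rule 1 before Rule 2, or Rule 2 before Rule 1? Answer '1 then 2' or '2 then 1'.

1 then 2

Order 1 then 2:
  1 t-Assibilation: [dofatimte] → [dofasimte]
  2 Intervocalic Voicing: [dofasimte] → [dovazimte]
  result: [dovazimte]
Order 2 then 1:
  2 Intervocalic Voicing: [dofatimte] → [dovadimte]
  1 t-Assibilation: no change — [dovadimte]
  result: [dovadimte]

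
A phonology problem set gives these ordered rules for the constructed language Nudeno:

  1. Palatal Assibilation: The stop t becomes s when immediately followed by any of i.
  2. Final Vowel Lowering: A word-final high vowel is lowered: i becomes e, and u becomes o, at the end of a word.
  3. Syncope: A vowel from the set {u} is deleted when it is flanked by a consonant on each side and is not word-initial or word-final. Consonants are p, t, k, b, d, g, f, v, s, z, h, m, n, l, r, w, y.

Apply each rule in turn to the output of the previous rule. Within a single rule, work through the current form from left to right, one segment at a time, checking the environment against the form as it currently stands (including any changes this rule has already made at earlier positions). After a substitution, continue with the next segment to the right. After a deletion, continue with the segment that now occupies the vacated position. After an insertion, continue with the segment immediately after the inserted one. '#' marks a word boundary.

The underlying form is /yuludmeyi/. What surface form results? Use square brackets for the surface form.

[yldmeye]

1 Palatal Assibilation: no change — [yuludmeyi]
2 Final Vowel Lowering: [yuludmeyi] → [yuludmeye]
3 Syncope: [yuludmeye] → [yldmeye]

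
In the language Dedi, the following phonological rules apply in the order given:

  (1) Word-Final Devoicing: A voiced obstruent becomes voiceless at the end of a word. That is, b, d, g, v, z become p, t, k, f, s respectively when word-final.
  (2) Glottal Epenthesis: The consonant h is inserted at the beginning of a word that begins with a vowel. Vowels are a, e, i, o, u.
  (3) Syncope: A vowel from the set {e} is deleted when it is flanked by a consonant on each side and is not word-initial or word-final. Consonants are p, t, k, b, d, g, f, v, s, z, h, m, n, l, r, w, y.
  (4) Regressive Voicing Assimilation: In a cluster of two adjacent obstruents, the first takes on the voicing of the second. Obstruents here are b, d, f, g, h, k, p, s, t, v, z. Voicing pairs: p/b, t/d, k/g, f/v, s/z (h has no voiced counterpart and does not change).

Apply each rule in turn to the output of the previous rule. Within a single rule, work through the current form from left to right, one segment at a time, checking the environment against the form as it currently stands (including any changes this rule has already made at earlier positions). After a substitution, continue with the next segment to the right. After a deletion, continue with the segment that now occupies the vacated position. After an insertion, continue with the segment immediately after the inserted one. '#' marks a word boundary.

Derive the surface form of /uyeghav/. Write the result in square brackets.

(1) Word-Final Devoicing: [uyeghav] → [uyeghaf]
(2) Glottal Epenthesis: [uyeghaf] → [huyeghaf]
(3) Syncope: [huyeghaf] → [huyghaf]
(4) Regressive Voicing Assimilation: [huyghaf] → [huykhaf]

[huykhaf]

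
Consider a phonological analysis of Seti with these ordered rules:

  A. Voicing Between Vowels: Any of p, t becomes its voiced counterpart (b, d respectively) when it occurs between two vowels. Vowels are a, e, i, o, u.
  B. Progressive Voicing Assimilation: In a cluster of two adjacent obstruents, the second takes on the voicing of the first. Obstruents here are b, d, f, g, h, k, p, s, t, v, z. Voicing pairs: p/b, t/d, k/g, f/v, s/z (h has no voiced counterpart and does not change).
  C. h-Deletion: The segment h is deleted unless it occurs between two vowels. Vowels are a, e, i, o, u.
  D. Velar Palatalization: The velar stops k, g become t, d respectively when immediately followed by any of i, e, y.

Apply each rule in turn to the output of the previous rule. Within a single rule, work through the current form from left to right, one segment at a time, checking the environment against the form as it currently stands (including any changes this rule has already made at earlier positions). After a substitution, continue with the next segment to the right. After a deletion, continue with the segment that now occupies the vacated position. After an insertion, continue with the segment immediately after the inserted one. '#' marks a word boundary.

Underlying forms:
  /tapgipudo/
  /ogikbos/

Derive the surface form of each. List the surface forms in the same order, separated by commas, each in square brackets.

[taptibudo], [odikpos]

/tapgipudo/:
  A Voicing Between Vowels: [tapgipudo] → [tapgibudo]
  B Progressive Voicing Assimilation: [tapgibudo] → [tapkibudo]
  C h-Deletion: no change — [tapkibudo]
  D Velar Palatalization: [tapkibudo] → [taptibudo]
/ogikbos/:
  A Voicing Between Vowels: no change — [ogikbos]
  B Progressive Voicing Assimilation: [ogikbos] → [ogikpos]
  C h-Deletion: no change — [ogikpos]
  D Velar Palatalization: [ogikpos] → [odikpos]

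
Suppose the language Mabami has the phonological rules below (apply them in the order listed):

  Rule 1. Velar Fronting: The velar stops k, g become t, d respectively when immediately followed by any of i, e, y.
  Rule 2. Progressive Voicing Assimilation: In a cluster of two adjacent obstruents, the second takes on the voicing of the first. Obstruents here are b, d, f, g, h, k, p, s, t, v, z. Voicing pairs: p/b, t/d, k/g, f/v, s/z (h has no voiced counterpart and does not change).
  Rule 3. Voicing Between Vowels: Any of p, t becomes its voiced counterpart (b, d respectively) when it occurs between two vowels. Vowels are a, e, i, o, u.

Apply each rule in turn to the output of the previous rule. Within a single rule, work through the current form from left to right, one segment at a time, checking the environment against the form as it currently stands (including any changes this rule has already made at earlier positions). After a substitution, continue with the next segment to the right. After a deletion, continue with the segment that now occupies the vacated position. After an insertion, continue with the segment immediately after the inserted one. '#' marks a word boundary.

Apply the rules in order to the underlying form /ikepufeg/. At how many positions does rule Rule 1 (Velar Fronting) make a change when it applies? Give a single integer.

1

Rule 1 Velar Fronting: [ikepufeg] → [itepufeg]
Rule 2 Progressive Voicing Assimilation: no change — [itepufeg]
Rule 3 Voicing Between Vowels: [itepufeg] → [idebufeg]
Rule Rule 1 changed 1 position(s).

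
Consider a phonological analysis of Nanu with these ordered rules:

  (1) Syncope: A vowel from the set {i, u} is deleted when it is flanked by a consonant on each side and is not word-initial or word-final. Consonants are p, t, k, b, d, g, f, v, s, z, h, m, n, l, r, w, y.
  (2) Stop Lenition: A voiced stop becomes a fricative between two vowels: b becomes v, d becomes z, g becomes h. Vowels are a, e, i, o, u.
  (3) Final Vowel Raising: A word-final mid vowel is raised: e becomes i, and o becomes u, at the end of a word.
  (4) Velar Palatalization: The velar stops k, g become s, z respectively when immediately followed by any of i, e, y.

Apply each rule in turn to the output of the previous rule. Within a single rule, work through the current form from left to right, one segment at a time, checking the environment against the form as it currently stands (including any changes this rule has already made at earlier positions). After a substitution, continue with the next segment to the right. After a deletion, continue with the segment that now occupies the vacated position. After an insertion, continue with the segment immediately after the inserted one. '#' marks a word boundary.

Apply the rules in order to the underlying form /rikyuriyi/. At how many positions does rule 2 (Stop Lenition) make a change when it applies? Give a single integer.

(1) Syncope: [rikyuriyi] → [rkyryi]
(2) Stop Lenition: no change — [rkyryi]
(3) Final Vowel Raising: no change — [rkyryi]
(4) Velar Palatalization: [rkyryi] → [rsyryi]
Rule 2 changed 0 position(s).

0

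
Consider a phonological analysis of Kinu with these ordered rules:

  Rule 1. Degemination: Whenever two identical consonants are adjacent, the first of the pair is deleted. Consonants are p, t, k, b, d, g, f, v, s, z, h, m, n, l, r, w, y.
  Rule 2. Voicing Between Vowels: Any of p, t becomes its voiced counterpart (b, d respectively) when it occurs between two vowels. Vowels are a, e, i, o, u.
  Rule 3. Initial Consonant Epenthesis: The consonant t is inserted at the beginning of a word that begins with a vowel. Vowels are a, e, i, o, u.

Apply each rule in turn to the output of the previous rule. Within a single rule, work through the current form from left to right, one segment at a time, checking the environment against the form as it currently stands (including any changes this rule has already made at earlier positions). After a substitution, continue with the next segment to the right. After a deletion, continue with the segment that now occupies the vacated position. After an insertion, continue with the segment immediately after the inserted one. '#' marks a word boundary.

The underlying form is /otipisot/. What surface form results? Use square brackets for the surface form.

[todibisot]

Rule 1 Degemination: no change — [otipisot]
Rule 2 Voicing Between Vowels: [otipisot] → [odibisot]
Rule 3 Initial Consonant Epenthesis: [odibisot] → [todibisot]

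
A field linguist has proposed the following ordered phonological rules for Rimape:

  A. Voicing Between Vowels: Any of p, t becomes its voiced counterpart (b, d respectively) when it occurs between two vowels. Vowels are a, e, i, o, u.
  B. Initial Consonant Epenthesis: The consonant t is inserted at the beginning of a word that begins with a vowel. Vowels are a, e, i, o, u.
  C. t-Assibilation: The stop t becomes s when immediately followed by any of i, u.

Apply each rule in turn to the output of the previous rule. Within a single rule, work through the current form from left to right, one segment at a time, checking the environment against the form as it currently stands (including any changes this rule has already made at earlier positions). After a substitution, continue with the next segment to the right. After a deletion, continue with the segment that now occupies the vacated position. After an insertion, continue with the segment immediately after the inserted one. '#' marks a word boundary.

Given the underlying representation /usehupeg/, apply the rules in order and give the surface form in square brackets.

A Voicing Between Vowels: [usehupeg] → [usehubeg]
B Initial Consonant Epenthesis: [usehubeg] → [tusehubeg]
C t-Assibilation: [tusehubeg] → [susehubeg]

[susehubeg]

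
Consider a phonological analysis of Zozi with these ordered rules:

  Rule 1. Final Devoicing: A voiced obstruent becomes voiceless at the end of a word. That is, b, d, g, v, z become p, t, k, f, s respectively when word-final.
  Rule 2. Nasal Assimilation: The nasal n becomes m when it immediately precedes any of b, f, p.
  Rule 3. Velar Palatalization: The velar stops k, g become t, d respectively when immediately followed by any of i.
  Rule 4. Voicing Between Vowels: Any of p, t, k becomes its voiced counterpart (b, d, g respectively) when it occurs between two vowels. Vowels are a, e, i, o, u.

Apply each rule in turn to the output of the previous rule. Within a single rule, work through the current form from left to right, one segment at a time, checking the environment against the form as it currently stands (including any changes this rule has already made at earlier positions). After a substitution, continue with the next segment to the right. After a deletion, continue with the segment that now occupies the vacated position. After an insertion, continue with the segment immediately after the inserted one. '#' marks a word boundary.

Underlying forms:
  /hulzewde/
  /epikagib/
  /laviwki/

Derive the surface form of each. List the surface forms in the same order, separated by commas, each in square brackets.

/hulzewde/:
  Rule 1 Final Devoicing: no change — [hulzewde]
  Rule 2 Nasal Assimilation: no change — [hulzewde]
  Rule 3 Velar Palatalization: no change — [hulzewde]
  Rule 4 Voicing Between Vowels: no change — [hulzewde]
/epikagib/:
  Rule 1 Final Devoicing: [epikagib] → [epikagip]
  Rule 2 Nasal Assimilation: no change — [epikagip]
  Rule 3 Velar Palatalization: [epikagip] → [epikadip]
  Rule 4 Voicing Between Vowels: [epikadip] → [ebigadip]
/laviwki/:
  Rule 1 Final Devoicing: no change — [laviwki]
  Rule 2 Nasal Assimilation: no change — [laviwki]
  Rule 3 Velar Palatalization: [laviwki] → [laviwti]
  Rule 4 Voicing Between Vowels: no change — [laviwti]

[hulzewde], [ebigadip], [laviwti]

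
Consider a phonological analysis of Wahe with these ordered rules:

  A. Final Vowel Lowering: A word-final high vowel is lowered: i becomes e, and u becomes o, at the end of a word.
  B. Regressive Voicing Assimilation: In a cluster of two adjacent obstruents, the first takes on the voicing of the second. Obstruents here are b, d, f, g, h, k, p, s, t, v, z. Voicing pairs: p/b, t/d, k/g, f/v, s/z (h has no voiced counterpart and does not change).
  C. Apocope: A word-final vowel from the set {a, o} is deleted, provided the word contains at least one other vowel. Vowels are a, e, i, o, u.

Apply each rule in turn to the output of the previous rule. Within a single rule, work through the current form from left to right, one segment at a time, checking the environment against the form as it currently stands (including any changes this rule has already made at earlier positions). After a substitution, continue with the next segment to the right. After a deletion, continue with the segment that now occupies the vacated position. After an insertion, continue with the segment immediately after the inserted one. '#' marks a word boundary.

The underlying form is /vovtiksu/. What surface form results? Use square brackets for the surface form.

[voftiks]

A Final Vowel Lowering: [vovtiksu] → [vovtikso]
B Regressive Voicing Assimilation: [vovtikso] → [voftikso]
C Apocope: [voftikso] → [voftiks]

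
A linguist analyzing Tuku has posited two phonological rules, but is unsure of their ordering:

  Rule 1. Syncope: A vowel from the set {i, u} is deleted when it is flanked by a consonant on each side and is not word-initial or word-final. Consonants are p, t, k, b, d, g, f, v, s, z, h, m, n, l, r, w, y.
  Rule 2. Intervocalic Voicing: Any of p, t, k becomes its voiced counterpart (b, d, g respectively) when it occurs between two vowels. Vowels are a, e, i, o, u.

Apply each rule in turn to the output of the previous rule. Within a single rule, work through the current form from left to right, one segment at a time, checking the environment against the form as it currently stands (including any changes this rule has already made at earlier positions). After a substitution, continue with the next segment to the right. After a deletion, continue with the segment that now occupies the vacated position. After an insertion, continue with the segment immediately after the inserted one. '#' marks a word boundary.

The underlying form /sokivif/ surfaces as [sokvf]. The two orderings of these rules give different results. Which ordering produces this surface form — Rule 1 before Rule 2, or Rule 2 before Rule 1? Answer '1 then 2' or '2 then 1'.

Order 1 then 2:
  1 Syncope: [sokivif] → [sokvf]
  2 Intervocalic Voicing: no change — [sokvf]
  result: [sokvf]
Order 2 then 1:
  2 Intervocalic Voicing: [sokivif] → [sogivif]
  1 Syncope: [sogivif] → [sogvf]
  result: [sogvf]

1 then 2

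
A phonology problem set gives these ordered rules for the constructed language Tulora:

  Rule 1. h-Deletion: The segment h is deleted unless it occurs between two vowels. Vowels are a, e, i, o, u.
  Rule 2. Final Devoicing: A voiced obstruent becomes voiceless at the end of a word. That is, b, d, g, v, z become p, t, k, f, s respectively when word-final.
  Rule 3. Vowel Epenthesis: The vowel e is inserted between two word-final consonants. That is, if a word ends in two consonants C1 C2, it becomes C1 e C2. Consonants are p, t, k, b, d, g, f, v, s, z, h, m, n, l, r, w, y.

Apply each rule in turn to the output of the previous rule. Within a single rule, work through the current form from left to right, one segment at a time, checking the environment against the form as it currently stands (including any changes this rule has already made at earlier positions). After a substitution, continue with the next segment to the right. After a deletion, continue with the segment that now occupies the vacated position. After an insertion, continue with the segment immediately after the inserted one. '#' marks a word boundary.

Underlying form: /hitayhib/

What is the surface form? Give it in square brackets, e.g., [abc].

[itayip]

Rule 1 h-Deletion: [hitayhib] → [itayib]
Rule 2 Final Devoicing: [itayib] → [itayip]
Rule 3 Vowel Epenthesis: no change — [itayip]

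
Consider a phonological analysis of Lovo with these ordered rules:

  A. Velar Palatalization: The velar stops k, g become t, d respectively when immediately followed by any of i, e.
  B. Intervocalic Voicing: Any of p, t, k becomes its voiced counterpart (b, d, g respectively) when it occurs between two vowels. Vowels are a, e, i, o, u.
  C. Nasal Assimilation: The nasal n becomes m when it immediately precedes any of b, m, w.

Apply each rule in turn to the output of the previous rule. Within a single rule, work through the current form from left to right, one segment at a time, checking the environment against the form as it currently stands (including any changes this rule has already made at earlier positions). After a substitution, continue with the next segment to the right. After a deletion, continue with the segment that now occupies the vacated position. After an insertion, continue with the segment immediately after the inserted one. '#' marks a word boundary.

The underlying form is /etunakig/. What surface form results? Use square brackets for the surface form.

A Velar Palatalization: [etunakig] → [etunatig]
B Intervocalic Voicing: [etunatig] → [edunadig]
C Nasal Assimilation: no change — [edunadig]

[edunadig]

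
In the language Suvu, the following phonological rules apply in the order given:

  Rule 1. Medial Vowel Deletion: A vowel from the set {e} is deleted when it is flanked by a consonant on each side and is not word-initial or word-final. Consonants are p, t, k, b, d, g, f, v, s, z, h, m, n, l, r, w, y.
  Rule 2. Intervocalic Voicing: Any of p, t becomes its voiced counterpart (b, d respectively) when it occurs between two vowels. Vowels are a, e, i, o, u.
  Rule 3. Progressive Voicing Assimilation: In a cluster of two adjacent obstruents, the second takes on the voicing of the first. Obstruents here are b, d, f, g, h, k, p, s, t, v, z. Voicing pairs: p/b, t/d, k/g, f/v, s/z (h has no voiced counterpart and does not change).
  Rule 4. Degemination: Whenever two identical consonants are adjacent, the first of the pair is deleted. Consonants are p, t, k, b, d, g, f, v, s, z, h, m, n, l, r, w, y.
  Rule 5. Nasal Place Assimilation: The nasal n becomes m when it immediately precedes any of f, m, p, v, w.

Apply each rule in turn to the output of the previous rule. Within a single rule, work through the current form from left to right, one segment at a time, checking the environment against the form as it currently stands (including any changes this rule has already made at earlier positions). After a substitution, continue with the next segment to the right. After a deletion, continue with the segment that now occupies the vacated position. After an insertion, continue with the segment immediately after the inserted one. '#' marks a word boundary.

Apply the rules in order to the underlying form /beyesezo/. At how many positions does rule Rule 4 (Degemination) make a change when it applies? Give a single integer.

Rule 1 Medial Vowel Deletion: [beyesezo] → [byszo]
Rule 2 Intervocalic Voicing: no change — [byszo]
Rule 3 Progressive Voicing Assimilation: [byszo] → [bysso]
Rule 4 Degemination: [bysso] → [byso]
Rule 5 Nasal Place Assimilation: no change — [byso]
Rule Rule 4 changed 1 position(s).

1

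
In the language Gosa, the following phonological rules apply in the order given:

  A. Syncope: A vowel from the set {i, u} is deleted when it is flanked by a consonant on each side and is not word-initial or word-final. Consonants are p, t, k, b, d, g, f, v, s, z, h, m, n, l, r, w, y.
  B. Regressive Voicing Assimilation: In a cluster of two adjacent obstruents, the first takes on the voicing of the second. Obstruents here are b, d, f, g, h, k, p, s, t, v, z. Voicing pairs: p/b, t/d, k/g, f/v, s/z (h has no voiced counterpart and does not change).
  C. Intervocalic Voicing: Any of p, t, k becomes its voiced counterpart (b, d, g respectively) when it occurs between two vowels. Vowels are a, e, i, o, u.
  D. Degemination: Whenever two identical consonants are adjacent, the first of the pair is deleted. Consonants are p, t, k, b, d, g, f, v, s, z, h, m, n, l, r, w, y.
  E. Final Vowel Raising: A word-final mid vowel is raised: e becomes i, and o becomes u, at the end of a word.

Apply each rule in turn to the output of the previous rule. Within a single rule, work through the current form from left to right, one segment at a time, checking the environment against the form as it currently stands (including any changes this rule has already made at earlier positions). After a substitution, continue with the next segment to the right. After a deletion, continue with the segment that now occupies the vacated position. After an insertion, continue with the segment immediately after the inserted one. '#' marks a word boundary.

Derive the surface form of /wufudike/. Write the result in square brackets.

[wvtki]

A Syncope: [wufudike] → [wfdke]
B Regressive Voicing Assimilation: [wfdke] → [wvtke]
C Intervocalic Voicing: no change — [wvtke]
D Degemination: no change — [wvtke]
E Final Vowel Raising: [wvtke] → [wvtki]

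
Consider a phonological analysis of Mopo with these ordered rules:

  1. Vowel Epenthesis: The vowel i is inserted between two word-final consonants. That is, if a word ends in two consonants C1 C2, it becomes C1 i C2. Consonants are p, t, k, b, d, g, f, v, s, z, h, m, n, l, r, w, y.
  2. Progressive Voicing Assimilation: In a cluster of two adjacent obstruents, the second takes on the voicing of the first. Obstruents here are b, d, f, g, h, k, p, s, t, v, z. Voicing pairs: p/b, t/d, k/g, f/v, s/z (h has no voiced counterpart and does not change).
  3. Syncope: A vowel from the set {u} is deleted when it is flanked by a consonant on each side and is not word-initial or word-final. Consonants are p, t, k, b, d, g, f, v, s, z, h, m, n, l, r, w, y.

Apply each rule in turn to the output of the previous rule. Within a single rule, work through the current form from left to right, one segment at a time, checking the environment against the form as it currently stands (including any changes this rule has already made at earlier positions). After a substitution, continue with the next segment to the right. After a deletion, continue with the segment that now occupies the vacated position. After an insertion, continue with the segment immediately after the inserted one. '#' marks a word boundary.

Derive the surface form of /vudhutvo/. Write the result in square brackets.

[vdhtfo]

1 Vowel Epenthesis: no change — [vudhutvo]
2 Progressive Voicing Assimilation: [vudhutvo] → [vudhutfo]
3 Syncope: [vudhutfo] → [vdhtfo]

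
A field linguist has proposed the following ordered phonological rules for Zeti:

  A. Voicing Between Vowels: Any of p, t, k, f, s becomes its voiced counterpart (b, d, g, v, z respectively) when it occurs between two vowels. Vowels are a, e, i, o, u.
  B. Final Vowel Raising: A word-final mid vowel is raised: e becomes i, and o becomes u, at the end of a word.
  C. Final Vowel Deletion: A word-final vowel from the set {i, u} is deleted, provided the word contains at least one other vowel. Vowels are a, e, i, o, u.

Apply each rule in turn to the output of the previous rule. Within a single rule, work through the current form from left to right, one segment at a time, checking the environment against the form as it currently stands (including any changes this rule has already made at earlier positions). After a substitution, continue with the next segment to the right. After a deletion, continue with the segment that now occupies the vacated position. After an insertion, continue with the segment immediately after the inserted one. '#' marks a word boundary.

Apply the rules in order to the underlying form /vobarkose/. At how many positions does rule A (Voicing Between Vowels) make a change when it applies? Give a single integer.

A Voicing Between Vowels: [vobarkose] → [vobarkoze]
B Final Vowel Raising: [vobarkoze] → [vobarkozi]
C Final Vowel Deletion: [vobarkozi] → [vobarkoz]
Rule A changed 1 position(s).

1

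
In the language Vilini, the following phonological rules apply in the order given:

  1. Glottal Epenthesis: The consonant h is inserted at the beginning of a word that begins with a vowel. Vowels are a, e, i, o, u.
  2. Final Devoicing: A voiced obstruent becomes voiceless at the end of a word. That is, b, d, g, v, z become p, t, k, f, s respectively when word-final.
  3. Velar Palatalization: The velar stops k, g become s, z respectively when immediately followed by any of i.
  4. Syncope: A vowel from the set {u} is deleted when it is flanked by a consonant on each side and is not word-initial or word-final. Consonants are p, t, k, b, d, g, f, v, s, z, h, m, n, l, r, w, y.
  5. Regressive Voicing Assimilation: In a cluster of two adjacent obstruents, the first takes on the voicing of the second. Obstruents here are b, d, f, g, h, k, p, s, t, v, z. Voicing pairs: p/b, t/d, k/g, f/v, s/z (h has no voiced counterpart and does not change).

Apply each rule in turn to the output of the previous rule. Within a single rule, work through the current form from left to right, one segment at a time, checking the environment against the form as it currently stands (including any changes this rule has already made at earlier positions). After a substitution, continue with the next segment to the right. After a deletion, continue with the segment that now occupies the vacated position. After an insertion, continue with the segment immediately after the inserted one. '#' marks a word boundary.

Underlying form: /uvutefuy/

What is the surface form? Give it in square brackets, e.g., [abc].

1 Glottal Epenthesis: [uvutefuy] → [huvutefuy]
2 Final Devoicing: no change — [huvutefuy]
3 Velar Palatalization: no change — [huvutefuy]
4 Syncope: [huvutefuy] → [hvtefy]
5 Regressive Voicing Assimilation: [hvtefy] → [hftefy]

[hftefy]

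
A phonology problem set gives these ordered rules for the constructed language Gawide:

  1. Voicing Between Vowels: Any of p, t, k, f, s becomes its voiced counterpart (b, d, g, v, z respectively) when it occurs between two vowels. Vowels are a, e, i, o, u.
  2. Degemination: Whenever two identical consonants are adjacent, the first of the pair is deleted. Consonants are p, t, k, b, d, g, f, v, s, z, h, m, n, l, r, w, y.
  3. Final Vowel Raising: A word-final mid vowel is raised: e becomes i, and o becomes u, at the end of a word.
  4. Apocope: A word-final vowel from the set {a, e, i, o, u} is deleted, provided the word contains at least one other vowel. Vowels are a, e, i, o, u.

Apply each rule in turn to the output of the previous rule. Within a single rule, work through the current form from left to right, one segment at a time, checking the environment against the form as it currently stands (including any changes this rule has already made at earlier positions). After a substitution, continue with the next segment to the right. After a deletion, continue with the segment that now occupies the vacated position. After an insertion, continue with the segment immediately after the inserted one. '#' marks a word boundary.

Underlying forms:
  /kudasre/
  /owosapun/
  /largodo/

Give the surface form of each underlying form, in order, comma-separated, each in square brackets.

/kudasre/:
  1 Voicing Between Vowels: no change — [kudasre]
  2 Degemination: no change — [kudasre]
  3 Final Vowel Raising: [kudasre] → [kudasri]
  4 Apocope: [kudasri] → [kudasr]
/owosapun/:
  1 Voicing Between Vowels: [owosapun] → [owozabun]
  2 Degemination: no change — [owozabun]
  3 Final Vowel Raising: no change — [owozabun]
  4 Apocope: no change — [owozabun]
/largodo/:
  1 Voicing Between Vowels: no change — [largodo]
  2 Degemination: no change — [largodo]
  3 Final Vowel Raising: [largodo] → [largodu]
  4 Apocope: [largodu] → [largod]

[kudasr], [owozabun], [largod]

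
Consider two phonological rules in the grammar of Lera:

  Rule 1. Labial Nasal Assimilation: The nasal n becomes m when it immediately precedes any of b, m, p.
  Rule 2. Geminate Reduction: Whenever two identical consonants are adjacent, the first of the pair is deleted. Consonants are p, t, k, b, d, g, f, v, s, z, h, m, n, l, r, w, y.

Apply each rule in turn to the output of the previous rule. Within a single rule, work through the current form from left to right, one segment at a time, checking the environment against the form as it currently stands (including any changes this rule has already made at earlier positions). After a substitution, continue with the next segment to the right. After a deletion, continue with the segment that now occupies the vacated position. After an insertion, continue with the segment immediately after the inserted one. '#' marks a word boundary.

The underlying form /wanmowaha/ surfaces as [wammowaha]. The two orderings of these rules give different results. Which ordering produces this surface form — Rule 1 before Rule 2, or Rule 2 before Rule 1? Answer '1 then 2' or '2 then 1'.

Order 1 then 2:
  1 Labial Nasal Assimilation: [wanmowaha] → [wammowaha]
  2 Geminate Reduction: [wammowaha] → [wamowaha]
  result: [wamowaha]
Order 2 then 1:
  2 Geminate Reduction: no change — [wanmowaha]
  1 Labial Nasal Assimilation: [wanmowaha] → [wammowaha]
  result: [wammowaha]

2 then 1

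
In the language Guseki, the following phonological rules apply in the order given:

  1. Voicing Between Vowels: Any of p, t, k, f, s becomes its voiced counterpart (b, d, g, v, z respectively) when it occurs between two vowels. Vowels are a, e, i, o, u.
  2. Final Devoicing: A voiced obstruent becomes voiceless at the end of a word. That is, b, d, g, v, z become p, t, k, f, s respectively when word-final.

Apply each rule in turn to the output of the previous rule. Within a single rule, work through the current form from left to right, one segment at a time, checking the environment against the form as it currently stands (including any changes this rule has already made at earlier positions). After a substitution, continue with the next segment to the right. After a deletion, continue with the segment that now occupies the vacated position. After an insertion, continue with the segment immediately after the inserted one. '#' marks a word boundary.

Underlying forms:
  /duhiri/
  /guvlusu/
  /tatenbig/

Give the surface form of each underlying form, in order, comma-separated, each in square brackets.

[duhiri], [guvluzu], [tadenbik]

/duhiri/:
  1 Voicing Between Vowels: no change — [duhiri]
  2 Final Devoicing: no change — [duhiri]
/guvlusu/:
  1 Voicing Between Vowels: [guvlusu] → [guvluzu]
  2 Final Devoicing: no change — [guvluzu]
/tatenbig/:
  1 Voicing Between Vowels: [tatenbig] → [tadenbig]
  2 Final Devoicing: [tadenbig] → [tadenbik]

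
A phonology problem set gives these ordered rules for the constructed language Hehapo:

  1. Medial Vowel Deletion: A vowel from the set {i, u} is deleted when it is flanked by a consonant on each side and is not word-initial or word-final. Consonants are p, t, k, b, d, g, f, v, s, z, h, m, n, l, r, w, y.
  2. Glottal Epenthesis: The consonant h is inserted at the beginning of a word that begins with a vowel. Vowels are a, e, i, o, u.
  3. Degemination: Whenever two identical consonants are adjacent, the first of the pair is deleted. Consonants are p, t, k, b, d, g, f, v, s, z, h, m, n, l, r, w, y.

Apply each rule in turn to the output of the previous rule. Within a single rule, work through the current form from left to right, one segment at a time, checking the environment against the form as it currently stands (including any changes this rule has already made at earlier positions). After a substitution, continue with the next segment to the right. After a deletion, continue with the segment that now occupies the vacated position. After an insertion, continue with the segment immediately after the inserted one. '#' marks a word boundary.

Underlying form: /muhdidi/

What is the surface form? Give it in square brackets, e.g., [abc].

[mhdi]

1 Medial Vowel Deletion: [muhdidi] → [mhddi]
2 Glottal Epenthesis: no change — [mhddi]
3 Degemination: [mhddi] → [mhdi]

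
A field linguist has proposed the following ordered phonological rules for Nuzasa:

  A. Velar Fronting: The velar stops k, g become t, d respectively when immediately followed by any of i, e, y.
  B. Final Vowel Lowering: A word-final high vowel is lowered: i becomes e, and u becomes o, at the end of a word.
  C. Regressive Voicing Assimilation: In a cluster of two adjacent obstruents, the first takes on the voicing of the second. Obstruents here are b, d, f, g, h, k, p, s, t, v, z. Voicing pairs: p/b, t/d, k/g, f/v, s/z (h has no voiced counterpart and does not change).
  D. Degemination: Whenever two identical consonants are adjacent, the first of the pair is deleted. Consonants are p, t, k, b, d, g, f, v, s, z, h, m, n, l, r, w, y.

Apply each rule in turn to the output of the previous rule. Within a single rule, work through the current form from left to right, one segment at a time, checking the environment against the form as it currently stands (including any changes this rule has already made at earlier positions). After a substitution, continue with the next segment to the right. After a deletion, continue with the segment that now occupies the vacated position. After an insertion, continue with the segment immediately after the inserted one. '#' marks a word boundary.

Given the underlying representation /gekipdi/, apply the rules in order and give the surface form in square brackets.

[detibde]

A Velar Fronting: [gekipdi] → [detipdi]
B Final Vowel Lowering: [detipdi] → [detipde]
C Regressive Voicing Assimilation: [detipde] → [detibde]
D Degemination: no change — [detibde]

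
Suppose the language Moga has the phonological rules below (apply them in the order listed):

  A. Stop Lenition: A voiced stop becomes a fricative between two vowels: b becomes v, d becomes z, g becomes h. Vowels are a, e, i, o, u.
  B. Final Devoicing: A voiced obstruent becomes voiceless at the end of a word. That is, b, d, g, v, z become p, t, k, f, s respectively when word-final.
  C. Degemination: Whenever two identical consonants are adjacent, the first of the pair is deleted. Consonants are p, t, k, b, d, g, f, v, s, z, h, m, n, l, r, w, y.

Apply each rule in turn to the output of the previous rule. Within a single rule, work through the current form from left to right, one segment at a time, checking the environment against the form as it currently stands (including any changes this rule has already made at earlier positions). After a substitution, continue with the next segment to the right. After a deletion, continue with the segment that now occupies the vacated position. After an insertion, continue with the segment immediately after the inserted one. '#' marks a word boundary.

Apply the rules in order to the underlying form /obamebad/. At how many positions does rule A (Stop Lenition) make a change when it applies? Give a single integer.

A Stop Lenition: [obamebad] → [ovamevad]
B Final Devoicing: [ovamevad] → [ovamevat]
C Degemination: no change — [ovamevat]
Rule A changed 2 position(s).

2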